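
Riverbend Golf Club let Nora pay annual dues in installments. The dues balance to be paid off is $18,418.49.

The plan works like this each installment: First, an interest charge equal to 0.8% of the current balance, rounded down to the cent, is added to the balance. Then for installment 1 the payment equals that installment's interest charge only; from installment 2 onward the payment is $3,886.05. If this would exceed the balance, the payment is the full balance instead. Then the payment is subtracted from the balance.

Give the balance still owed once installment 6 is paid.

Installment 1: opening $18,418.49; interest $147.34 → $18,565.83; payment $147.34; balance $18,418.49
Installment 2: opening $18,418.49; interest $147.34 → $18,565.83; payment $3,886.05; balance $14,679.78
Installment 3: opening $14,679.78; interest $117.43 → $14,797.21; payment $3,886.05; balance $10,911.16
Installment 4: opening $10,911.16; interest $87.28 → $10,998.44; payment $3,886.05; balance $7,112.39
Installment 5: opening $7,112.39; interest $56.89 → $7,169.28; payment $3,886.05; balance $3,283.23
Installment 6: opening $3,283.23; interest $26.26 → $3,309.49; payment $3,309.49; balance $0.00

$0.00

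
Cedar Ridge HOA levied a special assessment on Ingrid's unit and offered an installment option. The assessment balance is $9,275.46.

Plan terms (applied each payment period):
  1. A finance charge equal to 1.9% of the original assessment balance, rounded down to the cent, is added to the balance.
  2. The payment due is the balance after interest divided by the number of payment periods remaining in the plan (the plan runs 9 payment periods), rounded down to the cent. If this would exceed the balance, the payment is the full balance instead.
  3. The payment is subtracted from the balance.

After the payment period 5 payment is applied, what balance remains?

$4,648.06

Payment period 1: opening $9,275.46; interest $176.23 → $9,451.69; payment $1,050.18; balance $8,401.51
Payment period 2: opening $8,401.51; interest $176.23 → $8,577.74; payment $1,072.21; balance $7,505.53
Payment period 3: opening $7,505.53; interest $176.23 → $7,681.76; payment $1,097.39; balance $6,584.37
Payment period 4: opening $6,584.37; interest $176.23 → $6,760.60; payment $1,126.76; balance $5,633.84
Payment period 5: opening $5,633.84; interest $176.23 → $5,810.07; payment $1,162.01; balance $4,648.06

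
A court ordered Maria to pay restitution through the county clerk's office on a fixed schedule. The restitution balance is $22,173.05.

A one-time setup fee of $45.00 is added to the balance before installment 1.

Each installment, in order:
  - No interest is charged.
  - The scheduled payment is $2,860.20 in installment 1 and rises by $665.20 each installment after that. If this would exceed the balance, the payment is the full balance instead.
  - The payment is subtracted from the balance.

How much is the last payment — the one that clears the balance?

# | Opening | Payment | End bal
1 | $22,218.05 | $2,860.20 | $19,357.85
2 | $19,357.85 | $3,525.40 | $15,832.45
3 | $15,832.45 | $4,190.60 | $11,641.85
4 | $11,641.85 | $4,855.80 | $6,786.05
5 | $6,786.05 | $5,521.00 | $1,265.05
6 | $1,265.05 | $1,265.05 | $0.00

$1,265.05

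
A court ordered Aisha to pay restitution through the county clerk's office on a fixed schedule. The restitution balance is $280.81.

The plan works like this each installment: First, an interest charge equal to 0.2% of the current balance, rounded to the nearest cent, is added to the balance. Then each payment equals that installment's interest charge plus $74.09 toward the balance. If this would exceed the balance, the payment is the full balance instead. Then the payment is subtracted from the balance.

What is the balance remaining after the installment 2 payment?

Installment 1: opening $280.81; interest $0.56 → $281.37; payment $74.65; balance $206.72
Installment 2: opening $206.72; interest $0.41 → $207.13; payment $74.50; balance $132.63

$132.63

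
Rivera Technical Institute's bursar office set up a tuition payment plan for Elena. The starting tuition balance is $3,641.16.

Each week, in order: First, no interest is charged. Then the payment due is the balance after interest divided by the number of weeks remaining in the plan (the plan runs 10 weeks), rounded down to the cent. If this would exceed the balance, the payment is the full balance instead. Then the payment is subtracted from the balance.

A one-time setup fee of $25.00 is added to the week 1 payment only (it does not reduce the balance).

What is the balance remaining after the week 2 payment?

# | Opening | Payment | Fee | End bal
1 | $3,641.16 | $364.11 | $25.00 | $3,277.05
2 | $3,277.05 | $364.11 | — | $2,912.94

$2,912.94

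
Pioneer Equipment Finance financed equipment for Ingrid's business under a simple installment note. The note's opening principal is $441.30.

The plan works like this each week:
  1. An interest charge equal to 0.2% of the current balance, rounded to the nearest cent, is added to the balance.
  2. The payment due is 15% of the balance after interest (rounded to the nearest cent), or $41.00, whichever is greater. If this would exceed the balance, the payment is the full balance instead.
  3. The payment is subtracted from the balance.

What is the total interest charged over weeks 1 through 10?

$4.38

Week 1: $441.30 +$0.88 interest = $442.18; pay $66.33 → $375.85
Week 2: $375.85 +$0.75 interest = $376.60; pay $56.49 → $320.11
Week 3: $320.11 +$0.64 interest = $320.75; pay $48.11 → $272.64
Week 4: $272.64 +$0.55 interest = $273.19; pay $41.00 → $232.19
Week 5: $232.19 +$0.46 interest = $232.65; pay $41.00 → $191.65
Week 6: $191.65 +$0.38 interest = $192.03; pay $41.00 → $151.03
Week 7: $151.03 +$0.30 interest = $151.33; pay $41.00 → $110.33
Week 8: $110.33 +$0.22 interest = $110.55; pay $41.00 → $69.55
Week 9: $69.55 +$0.14 interest = $69.69; pay $41.00 → $28.69
Week 10: $28.69 +$0.06 interest = $28.75; pay $28.75 → $0.00
Total interest: $0.88 + $0.75 + $0.64 + $0.55 + $0.46 + $0.38 + $0.30 + $0.22 + $0.14 + $0.06 = $4.38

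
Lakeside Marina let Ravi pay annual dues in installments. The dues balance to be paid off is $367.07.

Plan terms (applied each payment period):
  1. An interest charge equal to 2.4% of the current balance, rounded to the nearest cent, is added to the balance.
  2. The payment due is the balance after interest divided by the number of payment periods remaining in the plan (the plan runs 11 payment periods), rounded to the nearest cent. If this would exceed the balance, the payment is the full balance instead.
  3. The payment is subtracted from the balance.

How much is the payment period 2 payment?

# | Opening | Interest | Payment | End bal
1 | $367.07 | $8.81 | $34.17 | $341.71
2 | $341.71 | $8.20 | $34.99 | $314.92

$34.99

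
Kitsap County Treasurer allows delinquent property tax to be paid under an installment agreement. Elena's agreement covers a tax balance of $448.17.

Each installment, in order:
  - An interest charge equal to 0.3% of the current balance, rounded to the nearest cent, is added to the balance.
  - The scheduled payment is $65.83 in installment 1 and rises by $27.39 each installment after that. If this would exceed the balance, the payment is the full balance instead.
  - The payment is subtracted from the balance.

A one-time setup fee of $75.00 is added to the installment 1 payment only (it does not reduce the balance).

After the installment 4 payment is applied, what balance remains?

# | Opening | Interest | Payment | Fee | End bal
1 | $448.17 | $1.34 | $65.83 | $75.00 | $383.68
2 | $383.68 | $1.15 | $93.22 | — | $291.61
3 | $291.61 | $0.87 | $120.61 | — | $171.87
4 | $171.87 | $0.52 | $148.00 | — | $24.39

$24.39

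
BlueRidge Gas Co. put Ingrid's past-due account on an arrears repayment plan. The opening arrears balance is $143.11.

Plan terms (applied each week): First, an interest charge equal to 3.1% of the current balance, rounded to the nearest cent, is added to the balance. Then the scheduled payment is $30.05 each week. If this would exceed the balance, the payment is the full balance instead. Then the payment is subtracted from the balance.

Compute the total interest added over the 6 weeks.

# | Opening | Interest | Payment | End bal
1 | $143.11 | $4.44 | $30.05 | $117.50
2 | $117.50 | $3.64 | $30.05 | $91.09
3 | $91.09 | $2.82 | $30.05 | $63.86
4 | $63.86 | $1.98 | $30.05 | $35.79
5 | $35.79 | $1.11 | $30.05 | $6.85
6 | $6.85 | $0.21 | $7.06 | $0.00
Total interest: $4.44 + $3.64 + $2.82 + $1.98 + $1.11 + $0.21 = $14.20

$14.20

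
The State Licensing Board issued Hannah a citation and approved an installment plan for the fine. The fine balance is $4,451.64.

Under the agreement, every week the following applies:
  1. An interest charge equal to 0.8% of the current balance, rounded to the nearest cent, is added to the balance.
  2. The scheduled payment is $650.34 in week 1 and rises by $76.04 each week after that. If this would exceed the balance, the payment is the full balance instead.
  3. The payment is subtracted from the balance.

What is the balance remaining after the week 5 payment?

Week 1: $4,451.64 +$35.61 interest = $4,487.25; pay $650.34 → $3,836.91
Week 2: $3,836.91 +$30.70 interest = $3,867.61; pay $726.38 → $3,141.23
Week 3: $3,141.23 +$25.13 interest = $3,166.36; pay $802.42 → $2,363.94
Week 4: $2,363.94 +$18.91 interest = $2,382.85; pay $878.46 → $1,504.39
Week 5: $1,504.39 +$12.04 interest = $1,516.43; pay $954.50 → $561.93

$561.93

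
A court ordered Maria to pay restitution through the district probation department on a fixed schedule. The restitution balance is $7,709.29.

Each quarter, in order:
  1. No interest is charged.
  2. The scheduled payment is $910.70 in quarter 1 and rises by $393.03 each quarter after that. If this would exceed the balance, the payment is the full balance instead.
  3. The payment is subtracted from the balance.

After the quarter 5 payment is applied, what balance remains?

$0.00

Quarter 1: opening $7,709.29; payment $910.70; balance $6,798.59
Quarter 2: opening $6,798.59; payment $1,303.73; balance $5,494.86
Quarter 3: opening $5,494.86; payment $1,696.76; balance $3,798.10
Quarter 4: opening $3,798.10; payment $2,089.79; balance $1,708.31
Quarter 5: opening $1,708.31; payment $1,708.31; balance $0.00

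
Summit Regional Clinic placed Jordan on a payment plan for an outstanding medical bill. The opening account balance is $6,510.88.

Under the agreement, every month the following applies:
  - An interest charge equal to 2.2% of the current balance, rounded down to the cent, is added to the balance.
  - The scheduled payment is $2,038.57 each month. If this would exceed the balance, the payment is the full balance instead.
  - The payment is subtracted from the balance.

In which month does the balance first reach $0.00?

4

# | Opening | Interest | Payment | End bal
1 | $6,510.88 | $143.23 | $2,038.57 | $4,615.54
2 | $4,615.54 | $101.54 | $2,038.57 | $2,678.51
3 | $2,678.51 | $58.92 | $2,038.57 | $698.86
4 | $698.86 | $15.37 | $714.23 | $0.00
Balance reaches $0.00 in month 4.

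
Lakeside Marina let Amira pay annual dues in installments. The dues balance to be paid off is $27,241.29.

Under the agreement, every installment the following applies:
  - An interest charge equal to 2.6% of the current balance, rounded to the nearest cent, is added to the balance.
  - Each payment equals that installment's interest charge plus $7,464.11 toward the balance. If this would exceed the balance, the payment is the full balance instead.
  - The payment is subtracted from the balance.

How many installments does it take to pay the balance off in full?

# | Opening | Interest | Payment | End bal
1 | $27,241.29 | $708.27 | $8,172.38 | $19,777.18
2 | $19,777.18 | $514.21 | $7,978.32 | $12,313.07
3 | $12,313.07 | $320.14 | $7,784.25 | $4,848.96
4 | $4,848.96 | $126.07 | $4,975.03 | $0.00
Balance reaches $0.00 in installment 4.

4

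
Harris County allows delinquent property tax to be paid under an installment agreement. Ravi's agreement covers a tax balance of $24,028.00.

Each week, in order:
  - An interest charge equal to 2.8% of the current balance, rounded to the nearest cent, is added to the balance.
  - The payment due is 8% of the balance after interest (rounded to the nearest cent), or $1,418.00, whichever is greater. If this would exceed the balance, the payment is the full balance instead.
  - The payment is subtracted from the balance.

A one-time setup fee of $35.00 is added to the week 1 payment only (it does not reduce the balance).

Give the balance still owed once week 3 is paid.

# | Opening | Interest | Payment | Fee | End bal
1 | $24,028.00 | $672.78 | $1,976.06 | $35.00 | $22,724.72
2 | $22,724.72 | $636.29 | $1,868.88 | — | $21,492.13
3 | $21,492.13 | $601.78 | $1,767.51 | — | $20,326.40

$20,326.40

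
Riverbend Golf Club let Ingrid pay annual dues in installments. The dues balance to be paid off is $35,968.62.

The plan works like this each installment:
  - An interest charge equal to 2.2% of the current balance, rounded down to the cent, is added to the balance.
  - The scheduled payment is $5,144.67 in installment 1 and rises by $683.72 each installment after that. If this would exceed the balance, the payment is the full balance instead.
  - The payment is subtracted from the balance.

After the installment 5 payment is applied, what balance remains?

Installment 1: $35,968.62 +$791.30 interest = $36,759.92; pay $5,144.67 → $31,615.25
Installment 2: $31,615.25 +$695.53 interest = $32,310.78; pay $5,828.39 → $26,482.39
Installment 3: $26,482.39 +$582.61 interest = $27,065.00; pay $6,512.11 → $20,552.89
Installment 4: $20,552.89 +$452.16 interest = $21,005.05; pay $7,195.83 → $13,809.22
Installment 5: $13,809.22 +$303.80 interest = $14,113.02; pay $7,879.55 → $6,233.47

$6,233.47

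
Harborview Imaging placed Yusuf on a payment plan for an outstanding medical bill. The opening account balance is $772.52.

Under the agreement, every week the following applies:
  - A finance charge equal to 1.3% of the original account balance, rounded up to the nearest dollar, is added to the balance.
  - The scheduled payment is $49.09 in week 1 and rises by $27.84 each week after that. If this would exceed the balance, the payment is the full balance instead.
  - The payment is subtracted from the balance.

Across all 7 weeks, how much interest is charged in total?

$77.00

Week 1: $772.52 +$11.00 interest = $783.52; pay $49.09 → $734.43
Week 2: $734.43 +$11.00 interest = $745.43; pay $76.93 → $668.50
Week 3: $668.50 +$11.00 interest = $679.50; pay $104.77 → $574.73
Week 4: $574.73 +$11.00 interest = $585.73; pay $132.61 → $453.12
Week 5: $453.12 +$11.00 interest = $464.12; pay $160.45 → $303.67
Week 6: $303.67 +$11.00 interest = $314.67; pay $188.29 → $126.38
Week 7: $126.38 +$11.00 interest = $137.38; pay $137.38 → $0.00
Total interest: $11.00 + $11.00 + $11.00 + $11.00 + $11.00 + $11.00 + $11.00 = $77.00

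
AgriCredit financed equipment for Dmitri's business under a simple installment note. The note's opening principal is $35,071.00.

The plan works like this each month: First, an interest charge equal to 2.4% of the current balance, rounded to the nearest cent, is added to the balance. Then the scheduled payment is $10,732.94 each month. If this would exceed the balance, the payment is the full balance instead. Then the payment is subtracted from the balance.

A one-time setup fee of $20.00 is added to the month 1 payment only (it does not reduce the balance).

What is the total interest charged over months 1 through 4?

Month 1: opening $35,071.00; interest $841.70 → $35,912.70; payment $10,732.94 (+ $20.00 fee); balance $25,179.76
Month 2: opening $25,179.76; interest $604.31 → $25,784.07; payment $10,732.94; balance $15,051.13
Month 3: opening $15,051.13; interest $361.23 → $15,412.36; payment $10,732.94; balance $4,679.42
Month 4: opening $4,679.42; interest $112.31 → $4,791.73; payment $4,791.73; balance $0.00
Total interest: $841.70 + $604.31 + $361.23 + $112.31 = $1,919.55

$1,919.55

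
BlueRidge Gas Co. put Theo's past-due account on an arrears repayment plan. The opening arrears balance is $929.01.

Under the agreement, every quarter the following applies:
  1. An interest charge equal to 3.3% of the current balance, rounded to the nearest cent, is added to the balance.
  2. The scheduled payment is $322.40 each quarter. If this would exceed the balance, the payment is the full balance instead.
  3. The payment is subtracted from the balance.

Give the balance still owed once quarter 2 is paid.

Quarter 1: $929.01 +$30.66 interest = $959.67; pay $322.40 → $637.27
Quarter 2: $637.27 +$21.03 interest = $658.30; pay $322.40 → $335.90

$335.90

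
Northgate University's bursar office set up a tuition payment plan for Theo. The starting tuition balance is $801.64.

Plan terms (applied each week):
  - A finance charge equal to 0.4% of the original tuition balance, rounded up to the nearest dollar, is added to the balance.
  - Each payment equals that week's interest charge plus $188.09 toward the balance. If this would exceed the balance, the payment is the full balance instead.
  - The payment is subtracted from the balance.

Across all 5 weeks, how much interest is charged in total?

$20.00

# | Opening | Interest | Payment | End bal
1 | $801.64 | $4.00 | $192.09 | $613.55
2 | $613.55 | $4.00 | $192.09 | $425.46
3 | $425.46 | $4.00 | $192.09 | $237.37
4 | $237.37 | $4.00 | $192.09 | $49.28
5 | $49.28 | $4.00 | $53.28 | $0.00
Total interest: $4.00 + $4.00 + $4.00 + $4.00 + $4.00 = $20.00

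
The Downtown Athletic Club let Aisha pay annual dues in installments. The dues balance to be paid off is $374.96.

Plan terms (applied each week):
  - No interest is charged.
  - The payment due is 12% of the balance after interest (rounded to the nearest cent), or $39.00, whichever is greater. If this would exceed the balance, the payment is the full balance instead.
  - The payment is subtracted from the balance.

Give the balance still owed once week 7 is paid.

Week 1: opening $374.96; payment $45.00; balance $329.96
Week 2: opening $329.96; payment $39.60; balance $290.36
Week 3: opening $290.36; payment $39.00; balance $251.36
Week 4: opening $251.36; payment $39.00; balance $212.36
Week 5: opening $212.36; payment $39.00; balance $173.36
Week 6: opening $173.36; payment $39.00; balance $134.36
Week 7: opening $134.36; payment $39.00; balance $95.36

$95.36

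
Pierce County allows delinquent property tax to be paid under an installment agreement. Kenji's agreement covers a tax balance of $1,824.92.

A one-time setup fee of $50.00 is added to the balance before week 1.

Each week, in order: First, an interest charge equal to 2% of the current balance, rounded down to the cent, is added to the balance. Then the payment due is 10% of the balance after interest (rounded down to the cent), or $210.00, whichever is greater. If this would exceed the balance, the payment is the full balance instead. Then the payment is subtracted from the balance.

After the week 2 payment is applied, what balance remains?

$1,526.45

Week 1: $1,874.92 +$37.49 interest = $1,912.41; pay $210.00 → $1,702.41
Week 2: $1,702.41 +$34.04 interest = $1,736.45; pay $210.00 → $1,526.45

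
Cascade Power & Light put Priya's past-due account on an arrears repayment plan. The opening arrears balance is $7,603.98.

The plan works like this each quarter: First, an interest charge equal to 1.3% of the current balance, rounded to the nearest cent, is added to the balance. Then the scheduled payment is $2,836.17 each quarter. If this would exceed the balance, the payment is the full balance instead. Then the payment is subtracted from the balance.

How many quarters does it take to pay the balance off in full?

Quarter 1: $7,603.98 +$98.85 interest = $7,702.83; pay $2,836.17 → $4,866.66
Quarter 2: $4,866.66 +$63.27 interest = $4,929.93; pay $2,836.17 → $2,093.76
Quarter 3: $2,093.76 +$27.22 interest = $2,120.98; pay $2,120.98 → $0.00
Balance reaches $0.00 in quarter 3.

3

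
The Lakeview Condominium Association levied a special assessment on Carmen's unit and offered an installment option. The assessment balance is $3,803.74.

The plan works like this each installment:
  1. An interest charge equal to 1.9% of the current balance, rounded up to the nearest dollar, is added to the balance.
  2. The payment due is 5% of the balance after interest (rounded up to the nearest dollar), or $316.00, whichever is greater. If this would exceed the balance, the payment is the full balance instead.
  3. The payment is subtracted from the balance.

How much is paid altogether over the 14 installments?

Installment 1: $3,803.74 +$73.00 interest = $3,876.74; pay $316.00 → $3,560.74
Installment 2: $3,560.74 +$68.00 interest = $3,628.74; pay $316.00 → $3,312.74
Installment 3: $3,312.74 +$63.00 interest = $3,375.74; pay $316.00 → $3,059.74
Installment 4: $3,059.74 +$59.00 interest = $3,118.74; pay $316.00 → $2,802.74
Installment 5: $2,802.74 +$54.00 interest = $2,856.74; pay $316.00 → $2,540.74
Installment 6: $2,540.74 +$49.00 interest = $2,589.74; pay $316.00 → $2,273.74
Installment 7: $2,273.74 +$44.00 interest = $2,317.74; pay $316.00 → $2,001.74
Installment 8: $2,001.74 +$39.00 interest = $2,040.74; pay $316.00 → $1,724.74
Installment 9: $1,724.74 +$33.00 interest = $1,757.74; pay $316.00 → $1,441.74
Installment 10: $1,441.74 +$28.00 interest = $1,469.74; pay $316.00 → $1,153.74
Installment 11: $1,153.74 +$22.00 interest = $1,175.74; pay $316.00 → $859.74
Installment 12: $859.74 +$17.00 interest = $876.74; pay $316.00 → $560.74
Installment 13: $560.74 +$11.00 interest = $571.74; pay $316.00 → $255.74
Installment 14: $255.74 +$5.00 interest = $260.74; pay $260.74 → $0.00
Total paid: $4,368.74

$4,368.74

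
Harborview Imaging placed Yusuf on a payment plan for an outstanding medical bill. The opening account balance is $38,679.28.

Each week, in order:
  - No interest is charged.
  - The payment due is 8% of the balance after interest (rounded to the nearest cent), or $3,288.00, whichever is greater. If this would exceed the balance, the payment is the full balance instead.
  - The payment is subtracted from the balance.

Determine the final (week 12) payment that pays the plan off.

Week 1: opening $38,679.28; payment $3,288.00; balance $35,391.28
Week 2: opening $35,391.28; payment $3,288.00; balance $32,103.28
Week 3: opening $32,103.28; payment $3,288.00; balance $28,815.28
Week 4: opening $28,815.28; payment $3,288.00; balance $25,527.28
Week 5: opening $25,527.28; payment $3,288.00; balance $22,239.28
Week 6: opening $22,239.28; payment $3,288.00; balance $18,951.28
Week 7: opening $18,951.28; payment $3,288.00; balance $15,663.28
Week 8: opening $15,663.28; payment $3,288.00; balance $12,375.28
Week 9: opening $12,375.28; payment $3,288.00; balance $9,087.28
Week 10: opening $9,087.28; payment $3,288.00; balance $5,799.28
Week 11: opening $5,799.28; payment $3,288.00; balance $2,511.28
Week 12: opening $2,511.28; payment $2,511.28; balance $0.00

$2,511.28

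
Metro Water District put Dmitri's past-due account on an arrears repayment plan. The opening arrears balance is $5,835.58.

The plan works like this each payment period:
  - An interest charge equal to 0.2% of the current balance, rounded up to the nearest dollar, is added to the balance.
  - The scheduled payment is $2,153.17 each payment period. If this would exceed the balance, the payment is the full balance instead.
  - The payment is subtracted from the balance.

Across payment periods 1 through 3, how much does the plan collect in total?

Payment period 1: opening $5,835.58; interest $12.00 → $5,847.58; payment $2,153.17; balance $3,694.41
Payment period 2: opening $3,694.41; interest $8.00 → $3,702.41; payment $2,153.17; balance $1,549.24
Payment period 3: opening $1,549.24; interest $4.00 → $1,553.24; payment $1,553.24; balance $0.00
Total paid: $5,859.58

$5,859.58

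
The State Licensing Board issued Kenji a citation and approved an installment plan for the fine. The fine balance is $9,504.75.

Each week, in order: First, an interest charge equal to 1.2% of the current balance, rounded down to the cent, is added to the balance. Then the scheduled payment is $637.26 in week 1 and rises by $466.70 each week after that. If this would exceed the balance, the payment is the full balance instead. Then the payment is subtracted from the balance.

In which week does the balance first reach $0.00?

# | Opening | Interest | Payment | End bal
1 | $9,504.75 | $114.05 | $637.26 | $8,981.54
2 | $8,981.54 | $107.77 | $1,103.96 | $7,985.35
3 | $7,985.35 | $95.82 | $1,570.66 | $6,510.51
4 | $6,510.51 | $78.12 | $2,037.36 | $4,551.27
5 | $4,551.27 | $54.61 | $2,504.06 | $2,101.82
6 | $2,101.82 | $25.22 | $2,127.04 | $0.00
Balance reaches $0.00 in week 6.

6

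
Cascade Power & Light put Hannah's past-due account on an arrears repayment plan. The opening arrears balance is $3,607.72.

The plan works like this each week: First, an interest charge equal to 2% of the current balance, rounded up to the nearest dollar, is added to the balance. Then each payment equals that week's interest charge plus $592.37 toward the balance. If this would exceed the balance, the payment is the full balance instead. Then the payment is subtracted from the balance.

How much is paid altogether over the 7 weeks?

$3,867.72

Week 1: opening $3,607.72; interest $73.00 → $3,680.72; payment $665.37; balance $3,015.35
Week 2: opening $3,015.35; interest $61.00 → $3,076.35; payment $653.37; balance $2,422.98
Week 3: opening $2,422.98; interest $49.00 → $2,471.98; payment $641.37; balance $1,830.61
Week 4: opening $1,830.61; interest $37.00 → $1,867.61; payment $629.37; balance $1,238.24
Week 5: opening $1,238.24; interest $25.00 → $1,263.24; payment $617.37; balance $645.87
Week 6: opening $645.87; interest $13.00 → $658.87; payment $605.37; balance $53.50
Week 7: opening $53.50; interest $2.00 → $55.50; payment $55.50; balance $0.00
Total paid: $3,867.72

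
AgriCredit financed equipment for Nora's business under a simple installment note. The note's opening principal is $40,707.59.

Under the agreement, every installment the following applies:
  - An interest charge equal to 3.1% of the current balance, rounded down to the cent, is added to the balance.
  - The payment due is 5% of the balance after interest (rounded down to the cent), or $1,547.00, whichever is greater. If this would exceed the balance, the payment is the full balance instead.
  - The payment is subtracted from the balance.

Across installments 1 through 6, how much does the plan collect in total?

Installment 1: $40,707.59 +$1,261.93 interest = $41,969.52; pay $2,098.47 → $39,871.05
Installment 2: $39,871.05 +$1,236.00 interest = $41,107.05; pay $2,055.35 → $39,051.70
Installment 3: $39,051.70 +$1,210.60 interest = $40,262.30; pay $2,013.11 → $38,249.19
Installment 4: $38,249.19 +$1,185.72 interest = $39,434.91; pay $1,971.74 → $37,463.17
Installment 5: $37,463.17 +$1,161.35 interest = $38,624.52; pay $1,931.22 → $36,693.30
Installment 6: $36,693.30 +$1,137.49 interest = $37,830.79; pay $1,891.53 → $35,939.26
Total paid: $11,961.42

$11,961.42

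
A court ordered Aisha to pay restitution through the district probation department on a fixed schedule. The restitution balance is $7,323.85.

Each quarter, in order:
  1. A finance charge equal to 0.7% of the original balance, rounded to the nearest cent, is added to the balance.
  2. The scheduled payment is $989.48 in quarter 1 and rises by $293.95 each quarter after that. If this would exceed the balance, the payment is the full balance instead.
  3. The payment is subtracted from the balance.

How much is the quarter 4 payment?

Quarter 1: $7,323.85 +$51.27 interest = $7,375.12; pay $989.48 → $6,385.64
Quarter 2: $6,385.64 +$51.27 interest = $6,436.91; pay $1,283.43 → $5,153.48
Quarter 3: $5,153.48 +$51.27 interest = $5,204.75; pay $1,577.38 → $3,627.37
Quarter 4: $3,627.37 +$51.27 interest = $3,678.64; pay $1,871.33 → $1,807.31

$1,871.33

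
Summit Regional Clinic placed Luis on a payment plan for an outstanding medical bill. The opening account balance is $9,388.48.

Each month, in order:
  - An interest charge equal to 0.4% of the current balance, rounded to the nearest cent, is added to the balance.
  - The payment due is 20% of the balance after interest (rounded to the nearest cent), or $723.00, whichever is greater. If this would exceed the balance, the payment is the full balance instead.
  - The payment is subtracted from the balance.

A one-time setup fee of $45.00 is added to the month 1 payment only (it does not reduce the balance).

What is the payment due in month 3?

$1,216.20

Month 1: $9,388.48 +$37.55 interest = $9,426.03; pay $1,885.21 (+ $45.00 fee) → $7,540.82
Month 2: $7,540.82 +$30.16 interest = $7,570.98; pay $1,514.20 → $6,056.78
Month 3: $6,056.78 +$24.23 interest = $6,081.01; pay $1,216.20 → $4,864.81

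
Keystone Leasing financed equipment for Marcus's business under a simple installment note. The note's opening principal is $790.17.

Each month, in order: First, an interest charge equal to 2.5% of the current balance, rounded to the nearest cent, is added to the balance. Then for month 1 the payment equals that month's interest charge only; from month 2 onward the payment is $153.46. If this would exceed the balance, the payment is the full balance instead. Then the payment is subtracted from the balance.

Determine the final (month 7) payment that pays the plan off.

Month 1: opening $790.17; interest $19.75 → $809.92; payment $19.75; balance $790.17
Month 2: opening $790.17; interest $19.75 → $809.92; payment $153.46; balance $656.46
Month 3: opening $656.46; interest $16.41 → $672.87; payment $153.46; balance $519.41
Month 4: opening $519.41; interest $12.99 → $532.40; payment $153.46; balance $378.94
Month 5: opening $378.94; interest $9.47 → $388.41; payment $153.46; balance $234.95
Month 6: opening $234.95; interest $5.87 → $240.82; payment $153.46; balance $87.36
Month 7: opening $87.36; interest $2.18 → $89.54; payment $89.54; balance $0.00

$89.54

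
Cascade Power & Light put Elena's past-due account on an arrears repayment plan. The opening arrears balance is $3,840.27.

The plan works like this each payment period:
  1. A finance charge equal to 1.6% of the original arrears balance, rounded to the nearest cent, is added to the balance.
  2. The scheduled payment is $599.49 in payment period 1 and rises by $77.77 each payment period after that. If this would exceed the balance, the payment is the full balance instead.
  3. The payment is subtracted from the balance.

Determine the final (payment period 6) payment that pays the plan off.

$433.76

# | Opening | Interest | Payment | End bal
1 | $3,840.27 | $61.44 | $599.49 | $3,302.22
2 | $3,302.22 | $61.44 | $677.26 | $2,686.40
3 | $2,686.40 | $61.44 | $755.03 | $1,992.81
4 | $1,992.81 | $61.44 | $832.80 | $1,221.45
5 | $1,221.45 | $61.44 | $910.57 | $372.32
6 | $372.32 | $61.44 | $433.76 | $0.00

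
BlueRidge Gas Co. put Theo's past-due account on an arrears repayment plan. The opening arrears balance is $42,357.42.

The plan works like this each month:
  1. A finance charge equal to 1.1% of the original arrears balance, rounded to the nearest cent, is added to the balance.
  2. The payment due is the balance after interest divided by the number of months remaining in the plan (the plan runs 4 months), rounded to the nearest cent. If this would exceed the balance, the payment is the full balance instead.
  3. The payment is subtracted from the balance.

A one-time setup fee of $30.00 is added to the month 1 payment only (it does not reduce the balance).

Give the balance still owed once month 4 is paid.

Month 1: $42,357.42 +$465.93 interest = $42,823.35; pay $10,705.84 (+ $30.00 fee) → $32,117.51
Month 2: $32,117.51 +$465.93 interest = $32,583.44; pay $10,861.15 → $21,722.29
Month 3: $21,722.29 +$465.93 interest = $22,188.22; pay $11,094.11 → $11,094.11
Month 4: $11,094.11 +$465.93 interest = $11,560.04; pay $11,560.04 → $0.00

$0.00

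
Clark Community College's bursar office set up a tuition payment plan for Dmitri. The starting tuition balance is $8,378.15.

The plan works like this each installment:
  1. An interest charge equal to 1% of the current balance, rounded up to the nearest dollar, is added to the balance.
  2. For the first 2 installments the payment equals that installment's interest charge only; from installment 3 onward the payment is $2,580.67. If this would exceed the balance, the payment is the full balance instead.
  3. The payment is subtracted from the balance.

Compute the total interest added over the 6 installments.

Installment 1: opening $8,378.15; interest $84.00 → $8,462.15; payment $84.00; balance $8,378.15
Installment 2: opening $8,378.15; interest $84.00 → $8,462.15; payment $84.00; balance $8,378.15
Installment 3: opening $8,378.15; interest $84.00 → $8,462.15; payment $2,580.67; balance $5,881.48
Installment 4: opening $5,881.48; interest $59.00 → $5,940.48; payment $2,580.67; balance $3,359.81
Installment 5: opening $3,359.81; interest $34.00 → $3,393.81; payment $2,580.67; balance $813.14
Installment 6: opening $813.14; interest $9.00 → $822.14; payment $822.14; balance $0.00
Total interest: $84.00 + $84.00 + $84.00 + $59.00 + $34.00 + $9.00 = $354.00

$354.00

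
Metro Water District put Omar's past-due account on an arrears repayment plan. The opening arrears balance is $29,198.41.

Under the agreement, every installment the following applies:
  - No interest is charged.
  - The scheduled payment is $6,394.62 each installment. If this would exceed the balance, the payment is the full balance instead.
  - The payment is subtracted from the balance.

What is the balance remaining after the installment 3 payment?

$10,014.55

# | Opening | Payment | End bal
1 | $29,198.41 | $6,394.62 | $22,803.79
2 | $22,803.79 | $6,394.62 | $16,409.17
3 | $16,409.17 | $6,394.62 | $10,014.55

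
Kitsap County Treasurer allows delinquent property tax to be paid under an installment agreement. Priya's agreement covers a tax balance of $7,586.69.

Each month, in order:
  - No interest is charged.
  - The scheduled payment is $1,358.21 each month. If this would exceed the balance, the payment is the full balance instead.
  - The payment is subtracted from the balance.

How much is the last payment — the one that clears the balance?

Month 1: $7,586.69 − $1,358.21 → $6,228.48
Month 2: $6,228.48 − $1,358.21 → $4,870.27
Month 3: $4,870.27 − $1,358.21 → $3,512.06
Month 4: $3,512.06 − $1,358.21 → $2,153.85
Month 5: $2,153.85 − $1,358.21 → $795.64
Month 6: $795.64 − $795.64 → $0.00

$795.64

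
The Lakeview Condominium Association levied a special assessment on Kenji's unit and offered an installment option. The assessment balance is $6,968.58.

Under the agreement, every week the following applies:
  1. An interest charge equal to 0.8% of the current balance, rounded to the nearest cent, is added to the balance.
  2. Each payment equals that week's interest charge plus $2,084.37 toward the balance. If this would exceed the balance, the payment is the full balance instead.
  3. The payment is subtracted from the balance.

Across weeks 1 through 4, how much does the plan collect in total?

Week 1: $6,968.58 +$55.75 interest = $7,024.33; pay $2,140.12 → $4,884.21
Week 2: $4,884.21 +$39.07 interest = $4,923.28; pay $2,123.44 → $2,799.84
Week 3: $2,799.84 +$22.40 interest = $2,822.24; pay $2,106.77 → $715.47
Week 4: $715.47 +$5.72 interest = $721.19; pay $721.19 → $0.00
Total paid: $7,091.52

$7,091.52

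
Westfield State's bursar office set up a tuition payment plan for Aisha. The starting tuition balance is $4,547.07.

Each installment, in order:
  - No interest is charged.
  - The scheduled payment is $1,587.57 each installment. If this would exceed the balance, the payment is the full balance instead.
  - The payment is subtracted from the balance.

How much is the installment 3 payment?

$1,371.93

Installment 1: opening $4,547.07; payment $1,587.57; balance $2,959.50
Installment 2: opening $2,959.50; payment $1,587.57; balance $1,371.93
Installment 3: opening $1,371.93; payment $1,371.93; balance $0.00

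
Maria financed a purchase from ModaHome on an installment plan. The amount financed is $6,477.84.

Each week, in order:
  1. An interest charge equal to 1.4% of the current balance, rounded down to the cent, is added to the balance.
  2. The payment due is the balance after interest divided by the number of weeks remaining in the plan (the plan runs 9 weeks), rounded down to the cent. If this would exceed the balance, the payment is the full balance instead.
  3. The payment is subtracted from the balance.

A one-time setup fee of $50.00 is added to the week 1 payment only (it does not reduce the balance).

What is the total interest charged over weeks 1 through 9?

$470.75

# | Opening | Interest | Payment | Fee | End bal
1 | $6,477.84 | $90.68 | $729.83 | $50.00 | $5,838.69
2 | $5,838.69 | $81.74 | $740.05 | — | $5,180.38
3 | $5,180.38 | $72.52 | $750.41 | — | $4,502.49
4 | $4,502.49 | $63.03 | $760.92 | — | $3,804.60
5 | $3,804.60 | $53.26 | $771.57 | — | $3,086.29
6 | $3,086.29 | $43.20 | $782.37 | — | $2,347.12
7 | $2,347.12 | $32.85 | $793.32 | — | $1,586.65
8 | $1,586.65 | $22.21 | $804.43 | — | $804.43
9 | $804.43 | $11.26 | $815.69 | — | $0.00
Total interest: $90.68 + $81.74 + $72.52 + $63.03 + $53.26 + $43.20 + $32.85 + $22.21 + $11.26 = $470.75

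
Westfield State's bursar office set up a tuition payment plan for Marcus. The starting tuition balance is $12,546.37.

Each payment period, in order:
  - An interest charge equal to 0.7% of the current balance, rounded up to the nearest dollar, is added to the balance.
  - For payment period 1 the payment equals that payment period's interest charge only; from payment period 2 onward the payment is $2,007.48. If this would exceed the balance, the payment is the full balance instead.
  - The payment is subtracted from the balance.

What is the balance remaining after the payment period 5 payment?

Payment period 1: opening $12,546.37; interest $88.00 → $12,634.37; payment $88.00; balance $12,546.37
Payment period 2: opening $12,546.37; interest $88.00 → $12,634.37; payment $2,007.48; balance $10,626.89
Payment period 3: opening $10,626.89; interest $75.00 → $10,701.89; payment $2,007.48; balance $8,694.41
Payment period 4: opening $8,694.41; interest $61.00 → $8,755.41; payment $2,007.48; balance $6,747.93
Payment period 5: opening $6,747.93; interest $48.00 → $6,795.93; payment $2,007.48; balance $4,788.45

$4,788.45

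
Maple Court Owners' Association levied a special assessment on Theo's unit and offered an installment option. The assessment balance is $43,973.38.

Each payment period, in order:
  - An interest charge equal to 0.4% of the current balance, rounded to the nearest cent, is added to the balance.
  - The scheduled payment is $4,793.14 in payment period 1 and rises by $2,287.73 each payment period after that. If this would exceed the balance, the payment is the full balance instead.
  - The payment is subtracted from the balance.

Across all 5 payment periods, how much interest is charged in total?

$602.34

Payment period 1: opening $43,973.38; interest $175.89 → $44,149.27; payment $4,793.14; balance $39,356.13
Payment period 2: opening $39,356.13; interest $157.42 → $39,513.55; payment $7,080.87; balance $32,432.68
Payment period 3: opening $32,432.68; interest $129.73 → $32,562.41; payment $9,368.60; balance $23,193.81
Payment period 4: opening $23,193.81; interest $92.78 → $23,286.59; payment $11,656.33; balance $11,630.26
Payment period 5: opening $11,630.26; interest $46.52 → $11,676.78; payment $11,676.78; balance $0.00
Total interest: $175.89 + $157.42 + $129.73 + $92.78 + $46.52 = $602.34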